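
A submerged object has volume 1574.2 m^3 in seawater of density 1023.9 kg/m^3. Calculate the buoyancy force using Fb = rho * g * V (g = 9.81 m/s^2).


Formula: Fb = rho * g * V
Substituting: Fb = 1023.9 * 9.81 * 1574.2
Intermediate: 1023.9 * 9.81 = 10044.459
Result: Fb = 10044.459 * 1574.2 ≈ 15812000 N (5 s.f.)

15812000 N


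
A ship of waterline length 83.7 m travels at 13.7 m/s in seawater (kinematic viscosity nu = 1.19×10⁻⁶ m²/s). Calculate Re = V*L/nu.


Formula: Re = V * L / nu
Step 1 — V * L = 13.7 * 83.7 = 1146.69 m^2/s
Step 2 — Re = 1146.69 / 1.19e-6 = 9.64e+08

9.64e+08


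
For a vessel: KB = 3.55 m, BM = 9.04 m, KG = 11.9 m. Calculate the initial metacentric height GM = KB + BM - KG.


Formula: GM = KB + BM - KG
Step 1 — KM = KB + BM = 3.55 + 9.04 = 12.59 m
Step 2 — GM = KM - KG = 12.59 - 11.9 = 0.69 m

0.69 m


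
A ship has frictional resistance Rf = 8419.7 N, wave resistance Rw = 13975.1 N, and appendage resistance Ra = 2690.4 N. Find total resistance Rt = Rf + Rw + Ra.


Formula: Rt = Rf + Rw + Ra
Substituting: Rt = 8419.7 + 13975.1 + 2690.4
Result: Rt = 25085.2 N

25085.2 N


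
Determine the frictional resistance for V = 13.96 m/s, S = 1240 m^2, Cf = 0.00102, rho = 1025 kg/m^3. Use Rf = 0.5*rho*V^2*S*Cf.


Formula: Rf = 0.5 * rho * V^2 * S * Cf
Step 1 — V^2 = 13.96^2 = 194.8816
Step 2 — 0.5 * rho * V^2 = 0.5 * 1025 * 194.8816 = 99876.82
Step 3 — Rf = 99876.82 * 1240 * 0.00102 ≈ 126320 N (5 s.f.)

126320 N


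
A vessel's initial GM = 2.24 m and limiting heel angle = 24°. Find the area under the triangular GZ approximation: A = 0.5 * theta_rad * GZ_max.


Formula: GZ_max = GM * sin(theta); Area = 0.5 * theta_rad * GZ_max
Step 1 — GZ_max = 2.24 * sin(24°) = 2.24 * 0.406737 = 0.911091 m
Step 2 — theta_rad = 24 * pi/180 = 0.418879 rad
Step 3 — Area = 0.5 * 0.418879 * 0.911091 ≈ 0.19082 m·rad (5 s.f.)

0.19082 m·rad


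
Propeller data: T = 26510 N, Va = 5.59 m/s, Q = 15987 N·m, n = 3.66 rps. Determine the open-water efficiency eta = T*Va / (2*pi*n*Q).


Formula: eta = T * Va / (2 * pi * n * Q)
Step 1 — numerator = T * Va = 26510 * 5.59 = 148190.9
Step 2 — 2 * pi * n = 2 * pi * 3.66 = 22.996458
Step 3 — denominator = 22.996458 * 15987 = 367644.37
Step 4 — eta = 148190.9 / 367644.37 ≈ 0.40308 (5 s.f.)

0.40308


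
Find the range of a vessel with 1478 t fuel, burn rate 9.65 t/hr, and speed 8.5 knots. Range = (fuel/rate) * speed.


Formula: endurance = fuel / rate; range = endurance * speed
Step 1 — endurance = 1478 / 9.65 = 153.1606 hours
Step 2 — range = 153.1606 * 8.5 ≈ 1301.9 nautical miles (5 s.f.)

1301.9 NM


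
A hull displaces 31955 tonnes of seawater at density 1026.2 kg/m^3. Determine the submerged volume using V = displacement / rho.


Formula: V = mass / rho
Step 1 — convert tonnes to kg: 31955 t * 1000 = 31955000 kg
Step 2 — V = 31955000 / 1026.2 ≈ 31139 m^3 (5 s.f.)

31139 m^3


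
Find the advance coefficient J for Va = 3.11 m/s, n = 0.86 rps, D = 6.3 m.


Formula: J = Va / (n * D)
Step 1 — n * D = 0.86 * 6.3 = 5.418
Step 2 — J = 3.11 / 5.418 ≈ 0.57401 (5 s.f.)

0.57401


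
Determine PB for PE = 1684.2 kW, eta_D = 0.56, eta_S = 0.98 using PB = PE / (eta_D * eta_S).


Formula: PB = PE / (eta_D * eta_S)
Step 1 — combined efficiency = eta_D * eta_S = 0.56 * 0.98 = 0.5488
Step 2 — PB = 1684.2 / 0.5488 ≈ 3068.9 kW (5 s.f.)

3068.9 kW


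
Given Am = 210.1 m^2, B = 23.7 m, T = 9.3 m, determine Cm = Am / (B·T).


Formula: Cm = Am / (B * T)
Step 1 — B * T = 23.7 * 9.3 = 220.41 m^2
Step 2 — Cm = 210.1 / 220.41 ≈ 0.95322 (5 s.f.)

0.95322


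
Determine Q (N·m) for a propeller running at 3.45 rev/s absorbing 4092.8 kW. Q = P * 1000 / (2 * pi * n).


Formula: Q = P_W / (2 * pi * n)
Step 1 — P_W = 4092.8 kW * 1000 = 4092800.0 W
Step 2 — 2 * pi * n = 2 * pi * 3.45 = 21.676989
Step 3 — Q = 4092800.0 / 21.676989 ≈ 188810 N·m (5 s.f.)

188810 N·m


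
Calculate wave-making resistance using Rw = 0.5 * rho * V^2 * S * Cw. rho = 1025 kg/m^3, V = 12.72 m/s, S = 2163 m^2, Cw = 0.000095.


Formula: Rw = 0.5 * rho * V^2 * S * Cw
Step 1 — V^2 = 12.72^2 = 161.7984
Step 2 — 0.5 * rho * V^2 = 0.5 * 1025 * 161.7984 = 82921.68
Step 3 — Rw = 82921.68 * 2163 * 0.000095 ≈ 17039 N (5 s.f.)

17039 N


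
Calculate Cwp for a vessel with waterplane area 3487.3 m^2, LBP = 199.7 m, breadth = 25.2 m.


Formula: Cwp = Aw / (L * B)
Step 1 — L * B = 199.7 * 25.2 = 5032.44 m^2
Step 2 — Cwp = 3487.3 / 5032.44 ≈ 0.69296 (5 s.f.)

0.69296


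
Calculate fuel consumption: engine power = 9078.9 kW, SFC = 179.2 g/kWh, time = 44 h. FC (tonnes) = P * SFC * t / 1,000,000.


Formula: FC (tonnes) = P * SFC * t / 1,000,000
Step 1 — P * SFC * t = 9078.9 * 179.2 * 44 = 71585310.72 g
Step 2 — FC (tonnes) = 71585310.72 / 1,000,000 ≈ 71.585 tonnes (5 s.f.)

71.585 tonnes


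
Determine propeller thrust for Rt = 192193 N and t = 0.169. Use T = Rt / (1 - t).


Formula: T = Rt / (1 - t)
Step 1 — (1 - t) = 1 - 0.169 = 0.831
Step 2 — T = 192193 / 0.831 ≈ 231280 N (5 s.f.)

231280 N


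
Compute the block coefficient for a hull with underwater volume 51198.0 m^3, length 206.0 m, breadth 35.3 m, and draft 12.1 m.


Formula: Cb = V / (L * B * T)
Step 1 — L * B * T = 206.0 * 35.3 * 12.1 = 87988.78 m^3
Step 2 — Cb = 51198.0 / 87988.78 ≈ 0.58187 (5 s.f.)

0.58187


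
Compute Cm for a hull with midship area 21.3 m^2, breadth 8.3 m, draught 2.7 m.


Formula: Cm = Am / (B * T)
Step 1 — B * T = 8.3 * 2.7 = 22.41 m^2
Step 2 — Cm = 21.3 / 22.41 ≈ 0.95047 (5 s.f.)

0.95047


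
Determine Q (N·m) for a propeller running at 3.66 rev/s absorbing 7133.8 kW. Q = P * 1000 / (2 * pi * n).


Formula: Q = P_W / (2 * pi * n)
Step 1 — P_W = 7133.8 kW * 1000 = 7133800.0 W
Step 2 — 2 * pi * n = 2 * pi * 3.66 = 22.996458
Step 3 — Q = 7133800.0 / 22.996458 ≈ 310210 N·m (5 s.f.)

310210 N·m


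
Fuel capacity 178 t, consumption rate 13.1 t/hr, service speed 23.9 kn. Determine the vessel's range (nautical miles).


Formula: endurance = fuel / rate; range = endurance * speed
Step 1 — endurance = 178 / 13.1 = 13.5878 hours
Step 2 — range = 13.5878 * 23.9 ≈ 324.75 nautical miles (5 s.f.)

324.75 NM


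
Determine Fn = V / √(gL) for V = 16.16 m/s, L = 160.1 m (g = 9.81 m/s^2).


Formula: Fn = V / sqrt(g * L)
Step 1 — g * L = 9.81 * 160.1 = 1570.581
Step 2 — sqrt(g * L) = sqrt(1570.581) = 39.630556
Step 3 — Fn = 16.16 / 39.630556 ≈ 0.40777 (5 s.f.)

0.40777


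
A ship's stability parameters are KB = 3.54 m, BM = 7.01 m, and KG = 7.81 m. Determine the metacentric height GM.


Formula: GM = KB + BM - KG
Step 1 — KM = KB + BM = 3.54 + 7.01 = 10.55 m
Step 2 — GM = KM - KG = 10.55 - 7.81 = 2.74 m

2.74 m


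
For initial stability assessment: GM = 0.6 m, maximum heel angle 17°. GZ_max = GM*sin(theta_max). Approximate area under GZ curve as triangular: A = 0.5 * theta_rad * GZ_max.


Formula: GZ_max = GM * sin(theta); Area = 0.5 * theta_rad * GZ_max
Step 1 — GZ_max = 0.6 * sin(17°) = 0.6 * 0.292372 = 0.175423 m
Step 2 — theta_rad = 17 * pi/180 = 0.296706 rad
Step 3 — Area = 0.5 * 0.296706 * 0.175423 ≈ 0.026025 m·rad (5 s.f.)

0.026025 m·rad


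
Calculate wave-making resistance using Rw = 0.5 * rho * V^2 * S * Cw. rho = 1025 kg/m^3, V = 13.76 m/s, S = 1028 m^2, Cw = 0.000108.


Formula: Rw = 0.5 * rho * V^2 * S * Cw
Step 1 — V^2 = 13.76^2 = 189.3376
Step 2 — 0.5 * rho * V^2 = 0.5 * 1025 * 189.3376 = 97035.52
Step 3 — Rw = 97035.52 * 1028 * 0.000108 ≈ 10773 N (5 s.f.)

10773 N


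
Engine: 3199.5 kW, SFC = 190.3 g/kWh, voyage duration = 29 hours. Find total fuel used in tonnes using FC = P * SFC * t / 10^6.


Formula: FC (tonnes) = P * SFC * t / 1,000,000
Step 1 — P * SFC * t = 3199.5 * 190.3 * 29 = 17657080.65 g
Step 2 — FC (tonnes) = 17657080.65 / 1,000,000 ≈ 17.657 tonnes (5 s.f.)

17.657 tonnes


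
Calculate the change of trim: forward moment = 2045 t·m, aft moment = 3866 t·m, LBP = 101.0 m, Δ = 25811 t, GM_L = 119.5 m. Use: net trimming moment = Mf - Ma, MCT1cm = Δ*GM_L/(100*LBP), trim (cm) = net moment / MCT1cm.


Formula: net trimming moment = Mf - Ma; MCT1cm = Δ*GM_L/(100*LBP); trim = net moment / MCT1cm
Step 1 — net trimming moment = 2045 - 3866 = -1821 t·m
Step 2 — MCT1cm = 25811 * 119.5 / (100 * 101.0) = 305.3876 t·m/cm
Step 3 — trim = -1821 / 305.3876 ≈ -5.9629 cm (5 s.f.)

-5.9629 cm


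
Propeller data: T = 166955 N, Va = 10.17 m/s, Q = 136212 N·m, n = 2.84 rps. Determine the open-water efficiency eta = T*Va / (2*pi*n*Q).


Formula: eta = T * Va / (2 * pi * n * Q)
Step 1 — numerator = T * Va = 166955 * 10.17 = 1697932.35
Step 2 — 2 * pi * n = 2 * pi * 2.84 = 17.844246
Step 3 — denominator = 17.844246 * 136212 = 2430600.44
Step 4 — eta = 1697932.35 / 2430600.44 ≈ 0.69856 (5 s.f.)

0.69856


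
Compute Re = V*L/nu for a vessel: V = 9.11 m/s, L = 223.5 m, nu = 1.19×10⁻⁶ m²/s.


Formula: Re = V * L / nu
Step 1 — V * L = 9.11 * 223.5 = 2036.085 m^2/s
Step 2 — Re = 2036.085 / 1.19e-6 = 1.71e+09

1.71e+09


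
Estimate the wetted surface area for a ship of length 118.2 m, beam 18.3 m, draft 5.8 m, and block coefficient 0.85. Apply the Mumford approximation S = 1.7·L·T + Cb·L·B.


Formula: S = 1.7*L*T + V/T with V = Cb*L*B*T, i.e. S = L * (1.7*T + Cb*B)
Step 1 — 1.7*T = 1.7 * 5.8 = 9.86 m
Step 2 — Cb*B = 0.85 * 18.3 = 15.555 m
Step 3 — 1.7*T + Cb*B = 9.86 + 15.555 = 25.415 m
Step 4 — S = 118.2 * 25.415 ≈ 3004.1 m^2 (5 s.f.)

3004.1 m^2


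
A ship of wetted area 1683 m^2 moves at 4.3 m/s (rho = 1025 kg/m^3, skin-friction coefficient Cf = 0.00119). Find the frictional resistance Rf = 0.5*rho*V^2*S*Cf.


Formula: Rf = 0.5 * rho * V^2 * S * Cf
Step 1 — V^2 = 4.3^2 = 18.49
Step 2 — 0.5 * rho * V^2 = 0.5 * 1025 * 18.49 = 9476.125
Step 3 — Rf = 9476.125 * 1683 * 0.00119 ≈ 18978 N (5 s.f.)

18978 N


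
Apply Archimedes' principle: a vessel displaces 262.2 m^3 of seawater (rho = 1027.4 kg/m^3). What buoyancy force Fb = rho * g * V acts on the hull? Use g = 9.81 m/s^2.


Formula: Fb = rho * g * V
Substituting: Fb = 1027.4 * 9.81 * 262.2
Intermediate: 1027.4 * 9.81 = 10078.794
Result: Fb = 10078.794 * 262.2 ≈ 2642700 N (5 s.f.)

2642700 N


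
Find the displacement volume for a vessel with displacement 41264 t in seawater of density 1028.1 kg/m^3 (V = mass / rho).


Formula: V = mass / rho
Step 1 — convert tonnes to kg: 41264 t * 1000 = 41264000 kg
Step 2 — V = 41264000 / 1028.1 ≈ 40136 m^3 (5 s.f.)

40136 m^3


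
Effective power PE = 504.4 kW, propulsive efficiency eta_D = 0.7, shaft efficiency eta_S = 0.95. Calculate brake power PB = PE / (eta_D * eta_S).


Formula: PB = PE / (eta_D * eta_S)
Step 1 — combined efficiency = eta_D * eta_S = 0.7 * 0.95 = 0.665
Step 2 — PB = 504.4 / 0.665 ≈ 758.50 kW (5 s.f.)

758.50 kW


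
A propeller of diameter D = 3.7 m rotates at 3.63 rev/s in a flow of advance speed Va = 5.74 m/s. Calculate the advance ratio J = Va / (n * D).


Formula: J = Va / (n * D)
Step 1 — n * D = 3.63 * 3.7 = 13.431
Step 2 — J = 5.74 / 13.431 ≈ 0.42737 (5 s.f.)

0.42737


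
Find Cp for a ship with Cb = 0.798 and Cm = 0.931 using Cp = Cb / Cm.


Formula: Cp = Cb / Cm
Substituting: Cp = 0.798 / 0.931
Result: Cp ≈ 0.85714 (5 s.f.)

0.85714


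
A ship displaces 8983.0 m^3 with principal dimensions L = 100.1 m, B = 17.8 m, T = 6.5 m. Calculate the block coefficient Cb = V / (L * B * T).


Formula: Cb = V / (L * B * T)
Step 1 — L * B * T = 100.1 * 17.8 * 6.5 = 11581.57 m^3
Step 2 — Cb = 8983.0 / 11581.57 ≈ 0.77563 (5 s.f.)

0.77563


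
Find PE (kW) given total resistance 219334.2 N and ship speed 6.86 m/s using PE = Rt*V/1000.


Formula: PE = Rt * V / 1000 (kW)
Step 1 — PE (W) = 219334.2 * 6.86 = 1504632.612 W
Step 2 — PE (kW) = 1504632.612 / 1000 ≈ 1504.6 kW (5 s.f.)

1504.6 kW


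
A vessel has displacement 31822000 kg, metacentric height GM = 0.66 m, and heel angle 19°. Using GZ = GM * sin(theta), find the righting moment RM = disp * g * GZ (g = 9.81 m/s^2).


Formula: GZ = GM * sin(theta); RM = disp * g * GZ
Step 1 — GZ = 0.66 * sin(19°) = 0.66 * 0.325568 = 0.214875 m
Step 2 — RM = 31822000 * 9.81 * 0.214875 ≈ 67078000 N·m (5 s.f.)

67078000 N·m


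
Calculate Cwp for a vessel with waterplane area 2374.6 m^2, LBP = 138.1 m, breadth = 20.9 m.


Formula: Cwp = Aw / (L * B)
Step 1 — L * B = 138.1 * 20.9 = 2886.29 m^2
Step 2 — Cwp = 2374.6 / 2886.29 ≈ 0.82272 (5 s.f.)

0.82272


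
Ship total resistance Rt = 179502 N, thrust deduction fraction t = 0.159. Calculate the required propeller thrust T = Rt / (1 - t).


Formula: T = Rt / (1 - t)
Step 1 — (1 - t) = 1 - 0.159 = 0.841
Step 2 — T = 179502 / 0.841 ≈ 213440 N (5 s.f.)

213440 N


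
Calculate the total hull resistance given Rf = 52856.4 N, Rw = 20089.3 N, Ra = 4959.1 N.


Formula: Rt = Rf + Rw + Ra
Substituting: Rt = 52856.4 + 20089.3 + 4959.1
Result: Rt = 77904.8 N

77904.8 N


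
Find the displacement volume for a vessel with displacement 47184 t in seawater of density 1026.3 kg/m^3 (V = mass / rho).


Formula: V = mass / rho
Step 1 — convert tonnes to kg: 47184 t * 1000 = 47184000 kg
Step 2 — V = 47184000 / 1026.3 ≈ 45975 m^3 (5 s.f.)

45975 m^3


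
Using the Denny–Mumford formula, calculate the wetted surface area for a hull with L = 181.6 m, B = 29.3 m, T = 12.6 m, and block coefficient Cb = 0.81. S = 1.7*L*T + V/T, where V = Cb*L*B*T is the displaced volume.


Formula: S = 1.7*L*T + V/T with V = Cb*L*B*T, i.e. S = L * (1.7*T + Cb*B)
Step 1 — 1.7*T = 1.7 * 12.6 = 21.42 m
Step 2 — Cb*B = 0.81 * 29.3 = 23.733 m
Step 3 — 1.7*T + Cb*B = 21.42 + 23.733 = 45.153 m
Step 4 — S = 181.6 * 45.153 ≈ 8199.8 m^2 (5 s.f.)

8199.8 m^2


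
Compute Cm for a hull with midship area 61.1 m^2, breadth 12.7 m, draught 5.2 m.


Formula: Cm = Am / (B * T)
Step 1 — B * T = 12.7 * 5.2 = 66.04 m^2
Step 2 — Cm = 61.1 / 66.04 ≈ 0.92520 (5 s.f.)

0.92520


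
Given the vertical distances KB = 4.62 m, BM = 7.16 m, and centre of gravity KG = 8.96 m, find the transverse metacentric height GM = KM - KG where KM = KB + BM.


Formula: GM = KB + BM - KG
Step 1 — KM = KB + BM = 4.62 + 7.16 = 11.78 m
Step 2 — GM = KM - KG = 11.78 - 8.96 = 2.82 m

2.82 m


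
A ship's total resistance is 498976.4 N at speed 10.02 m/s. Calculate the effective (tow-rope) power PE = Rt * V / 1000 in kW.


Formula: PE = Rt * V / 1000 (kW)
Step 1 — PE (W) = 498976.4 * 10.02 = 4999743.528 W
Step 2 — PE (kW) = 4999743.528 / 1000 ≈ 4999.7 kW (5 s.f.)

4999.7 kW


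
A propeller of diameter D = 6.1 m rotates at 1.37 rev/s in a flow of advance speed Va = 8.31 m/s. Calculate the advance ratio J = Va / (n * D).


Formula: J = Va / (n * D)
Step 1 — n * D = 1.37 * 6.1 = 8.357
Step 2 — J = 8.31 / 8.357 ≈ 0.99438 (5 s.f.)

0.99438


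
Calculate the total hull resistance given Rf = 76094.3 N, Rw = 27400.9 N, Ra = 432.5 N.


Formula: Rt = Rf + Rw + Ra
Substituting: Rt = 76094.3 + 27400.9 + 432.5
Result: Rt = 103927.7 N

103927.7 N


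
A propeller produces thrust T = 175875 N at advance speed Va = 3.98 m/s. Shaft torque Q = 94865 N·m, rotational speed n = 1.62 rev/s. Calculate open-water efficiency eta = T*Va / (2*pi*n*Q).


Formula: eta = T * Va / (2 * pi * n * Q)
Step 1 — numerator = T * Va = 175875 * 3.98 = 699982.5
Step 2 — 2 * pi * n = 2 * pi * 1.62 = 10.17876
Step 3 — denominator = 10.17876 * 94865 = 965608.07
Step 4 — eta = 699982.5 / 965608.07 ≈ 0.72491 (5 s.f.)

0.72491


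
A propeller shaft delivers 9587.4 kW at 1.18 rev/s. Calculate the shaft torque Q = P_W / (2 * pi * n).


Formula: Q = P_W / (2 * pi * n)
Step 1 — P_W = 9587.4 kW * 1000 = 9587400.0 W
Step 2 — 2 * pi * n = 2 * pi * 1.18 = 7.414159
Step 3 — Q = 9587400.0 / 7.414159 ≈ 1293100 N·m (5 s.f.)

1293100 N·m


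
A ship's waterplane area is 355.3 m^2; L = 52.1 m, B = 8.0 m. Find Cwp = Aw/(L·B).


Formula: Cwp = Aw / (L * B)
Step 1 — L * B = 52.1 * 8.0 = 416.8 m^2
Step 2 — Cwp = 355.3 / 416.8 ≈ 0.85245 (5 s.f.)

0.85245


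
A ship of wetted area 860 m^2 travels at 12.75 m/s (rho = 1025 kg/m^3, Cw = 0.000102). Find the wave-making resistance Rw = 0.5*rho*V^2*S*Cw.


Formula: Rw = 0.5 * rho * V^2 * S * Cw
Step 1 — V^2 = 12.75^2 = 162.5625
Step 2 — 0.5 * rho * V^2 = 0.5 * 1025 * 162.5625 = 83313.28125
Step 3 — Rw = 83313.28125 * 860 * 0.000102 ≈ 7308.2 N (5 s.f.)

7308.2 N


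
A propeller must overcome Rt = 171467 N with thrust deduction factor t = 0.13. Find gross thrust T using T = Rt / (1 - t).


Formula: T = Rt / (1 - t)
Step 1 — (1 - t) = 1 - 0.13 = 0.87
Step 2 — T = 171467 / 0.87 ≈ 197090 N (5 s.f.)

197090 N


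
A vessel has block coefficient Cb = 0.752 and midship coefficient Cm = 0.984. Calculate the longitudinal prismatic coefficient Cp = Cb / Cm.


Formula: Cp = Cb / Cm
Substituting: Cp = 0.752 / 0.984
Result: Cp ≈ 0.76423 (5 s.f.)

0.76423


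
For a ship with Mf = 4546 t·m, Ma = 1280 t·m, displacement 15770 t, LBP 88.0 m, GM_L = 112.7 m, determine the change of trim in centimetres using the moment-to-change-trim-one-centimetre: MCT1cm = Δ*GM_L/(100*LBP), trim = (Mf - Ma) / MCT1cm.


Formula: net trimming moment = Mf - Ma; MCT1cm = Δ*GM_L/(100*LBP); trim = net moment / MCT1cm
Step 1 — net trimming moment = 4546 - 1280 = 3266 t·m
Step 2 — MCT1cm = 15770 * 112.7 / (100 * 88.0) = 201.9635 t·m/cm
Step 3 — trim = 3266 / 201.9635 ≈ 16.171 cm (5 s.f.)

16.171 cm


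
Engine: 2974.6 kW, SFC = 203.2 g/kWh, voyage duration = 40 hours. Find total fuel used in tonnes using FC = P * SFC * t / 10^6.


Formula: FC (tonnes) = P * SFC * t / 1,000,000
Step 1 — P * SFC * t = 2974.6 * 203.2 * 40 = 24177548.8 g
Step 2 — FC (tonnes) = 24177548.8 / 1,000,000 ≈ 24.178 tonnes (5 s.f.)

24.178 tonnes


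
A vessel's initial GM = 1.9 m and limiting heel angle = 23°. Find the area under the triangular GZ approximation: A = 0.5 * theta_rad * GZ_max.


Formula: GZ_max = GM * sin(theta); Area = 0.5 * theta_rad * GZ_max
Step 1 — GZ_max = 1.9 * sin(23°) = 1.9 * 0.390731 = 0.742389 m
Step 2 — theta_rad = 23 * pi/180 = 0.401426 rad
Step 3 — Area = 0.5 * 0.401426 * 0.742389 ≈ 0.14901 m·rad (5 s.f.)

0.14901 m·rad


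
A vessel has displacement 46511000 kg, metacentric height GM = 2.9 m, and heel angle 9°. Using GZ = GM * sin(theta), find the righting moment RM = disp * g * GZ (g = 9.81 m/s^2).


Formula: GZ = GM * sin(theta); RM = disp * g * GZ
Step 1 — GZ = 2.9 * sin(9°) = 2.9 * 0.156434 = 0.453659 m
Step 2 — RM = 46511000 * 9.81 * 0.453659 ≈ 206990000 N·m (5 s.f.)

206990000 N·m


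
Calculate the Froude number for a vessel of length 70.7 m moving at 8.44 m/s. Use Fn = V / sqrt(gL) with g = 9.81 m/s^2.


Formula: Fn = V / sqrt(g * L)
Step 1 — g * L = 9.81 * 70.7 = 693.567
Step 2 — sqrt(g * L) = sqrt(693.567) = 26.33566
Step 3 — Fn = 8.44 / 26.33566 ≈ 0.32048 (5 s.f.)

0.32048


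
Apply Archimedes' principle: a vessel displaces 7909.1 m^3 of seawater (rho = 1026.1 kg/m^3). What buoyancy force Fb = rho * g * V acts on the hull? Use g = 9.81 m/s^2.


Formula: Fb = rho * g * V
Substituting: Fb = 1026.1 * 9.81 * 7909.1
Intermediate: 1026.1 * 9.81 = 10066.041
Result: Fb = 10066.041 * 7909.1 ≈ 79613000 N (5 s.f.)

79613000 N


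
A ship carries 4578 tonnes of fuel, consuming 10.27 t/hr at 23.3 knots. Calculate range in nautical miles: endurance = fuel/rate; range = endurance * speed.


Formula: endurance = fuel / rate; range = endurance * speed
Step 1 — endurance = 4578 / 10.27 = 445.7644 hours
Step 2 — range = 445.7644 * 23.3 ≈ 10386 nautical miles (5 s.f.)

10386 NM


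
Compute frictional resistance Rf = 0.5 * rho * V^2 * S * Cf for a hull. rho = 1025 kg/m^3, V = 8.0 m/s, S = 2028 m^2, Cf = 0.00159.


Formula: Rf = 0.5 * rho * V^2 * S * Cf
Step 1 — V^2 = 8.0^2 = 64.0
Step 2 — 0.5 * rho * V^2 = 0.5 * 1025 * 64.0 = 32800.0
Step 3 — Rf = 32800.0 * 2028 * 0.00159 ≈ 105760 N (5 s.f.)

105760 N


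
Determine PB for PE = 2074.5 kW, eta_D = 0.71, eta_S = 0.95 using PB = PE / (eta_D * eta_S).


Formula: PB = PE / (eta_D * eta_S)
Step 1 — combined efficiency = eta_D * eta_S = 0.71 * 0.95 = 0.6745
Step 2 — PB = 2074.5 / 0.6745 ≈ 3075.6 kW (5 s.f.)

3075.6 kW


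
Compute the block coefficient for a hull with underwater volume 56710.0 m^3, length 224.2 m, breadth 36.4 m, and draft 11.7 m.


Formula: Cb = V / (L * B * T)
Step 1 — L * B * T = 224.2 * 36.4 * 11.7 = 95482.296 m^3
Step 2 — Cb = 56710.0 / 95482.296 ≈ 0.59393 (5 s.f.)

0.59393


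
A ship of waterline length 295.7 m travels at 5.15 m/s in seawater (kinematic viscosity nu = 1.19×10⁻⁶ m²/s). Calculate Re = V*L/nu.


Formula: Re = V * L / nu
Step 1 — V * L = 5.15 * 295.7 = 1522.855 m^2/s
Step 2 — Re = 1522.855 / 1.19e-6 = 1.28e+09

1.28e+09


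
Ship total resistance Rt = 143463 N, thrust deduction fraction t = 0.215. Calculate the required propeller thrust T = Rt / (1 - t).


Formula: T = Rt / (1 - t)
Step 1 — (1 - t) = 1 - 0.215 = 0.785
Step 2 — T = 143463 / 0.785 ≈ 182760 N (5 s.f.)

182760 N


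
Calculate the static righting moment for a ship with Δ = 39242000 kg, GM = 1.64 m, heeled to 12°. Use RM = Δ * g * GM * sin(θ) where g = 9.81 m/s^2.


Formula: GZ = GM * sin(theta); RM = disp * g * GZ
Step 1 — GZ = 1.64 * sin(12°) = 1.64 * 0.207912 = 0.340976 m
Step 2 — RM = 39242000 * 9.81 * 0.340976 ≈ 131260000 N·m (5 s.f.)

131260000 N·m


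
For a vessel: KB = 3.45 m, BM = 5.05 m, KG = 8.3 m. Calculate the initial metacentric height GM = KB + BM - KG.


Formula: GM = KB + BM - KG
Step 1 — KM = KB + BM = 3.45 + 5.05 = 8.5 m
Step 2 — GM = KM - KG = 8.5 - 8.3 = 0.2 m

0.2 m


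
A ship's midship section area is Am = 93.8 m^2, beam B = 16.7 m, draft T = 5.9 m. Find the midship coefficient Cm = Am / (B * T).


Formula: Cm = Am / (B * T)
Step 1 — B * T = 16.7 * 5.9 = 98.53 m^2
Step 2 — Cm = 93.8 / 98.53 ≈ 0.95199 (5 s.f.)

0.95199


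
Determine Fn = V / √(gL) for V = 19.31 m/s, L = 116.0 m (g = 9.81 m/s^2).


Formula: Fn = V / sqrt(g * L)
Step 1 — g * L = 9.81 * 116.0 = 1137.96
Step 2 — sqrt(g * L) = sqrt(1137.96) = 33.733663
Step 3 — Fn = 19.31 / 33.733663 ≈ 0.57243 (5 s.f.)

0.57243


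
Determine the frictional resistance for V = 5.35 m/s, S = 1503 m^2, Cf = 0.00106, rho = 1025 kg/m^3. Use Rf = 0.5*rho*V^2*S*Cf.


Formula: Rf = 0.5 * rho * V^2 * S * Cf
Step 1 — V^2 = 5.35^2 = 28.6225
Step 2 — 0.5 * rho * V^2 = 0.5 * 1025 * 28.6225 = 14669.03125
Step 3 — Rf = 14669.03125 * 1503 * 0.00106 ≈ 23370 N (5 s.f.)

23370 N


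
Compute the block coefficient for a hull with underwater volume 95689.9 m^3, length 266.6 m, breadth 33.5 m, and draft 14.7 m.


Formula: Cb = V / (L * B * T)
Step 1 — L * B * T = 266.6 * 33.5 * 14.7 = 131287.17 m^3
Step 2 — Cb = 95689.9 / 131287.17 ≈ 0.72886 (5 s.f.)

0.72886


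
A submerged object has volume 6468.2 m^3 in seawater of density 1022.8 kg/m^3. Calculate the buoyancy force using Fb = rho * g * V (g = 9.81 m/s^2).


Formula: Fb = rho * g * V
Substituting: Fb = 1022.8 * 9.81 * 6468.2
Intermediate: 1022.8 * 9.81 = 10033.668
Result: Fb = 10033.668 * 6468.2 ≈ 64900000 N (5 s.f.)

64900000 N


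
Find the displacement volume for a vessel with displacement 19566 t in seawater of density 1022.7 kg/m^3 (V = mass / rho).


Formula: V = mass / rho
Step 1 — convert tonnes to kg: 19566 t * 1000 = 19566000 kg
Step 2 — V = 19566000 / 1022.7 ≈ 19132 m^3 (5 s.f.)

19132 m^3


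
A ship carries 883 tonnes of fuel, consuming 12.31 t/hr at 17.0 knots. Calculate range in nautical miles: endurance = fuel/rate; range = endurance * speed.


Formula: endurance = fuel / rate; range = endurance * speed
Step 1 — endurance = 883 / 12.31 = 71.7303 hours
Step 2 — range = 71.7303 * 17.0 ≈ 1219.4 nautical miles (5 s.f.)

1219.4 NM


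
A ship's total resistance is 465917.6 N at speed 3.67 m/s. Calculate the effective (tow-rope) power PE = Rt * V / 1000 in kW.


Formula: PE = Rt * V / 1000 (kW)
Step 1 — PE (W) = 465917.6 * 3.67 = 1709917.592 W
Step 2 — PE (kW) = 1709917.592 / 1000 ≈ 1709.9 kW (5 s.f.)

1709.9 kW


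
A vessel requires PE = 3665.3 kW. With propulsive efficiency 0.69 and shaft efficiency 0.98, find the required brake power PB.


Formula: PB = PE / (eta_D * eta_S)
Step 1 — combined efficiency = eta_D * eta_S = 0.69 * 0.98 = 0.6762
Step 2 — PB = 3665.3 / 0.6762 ≈ 5420.4 kW (5 s.f.)

5420.4 kW


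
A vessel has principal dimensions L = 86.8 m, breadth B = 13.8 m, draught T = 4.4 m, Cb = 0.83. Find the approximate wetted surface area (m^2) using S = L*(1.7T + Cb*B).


Formula: S = 1.7*L*T + V/T with V = Cb*L*B*T, i.e. S = L * (1.7*T + Cb*B)
Step 1 — 1.7*T = 1.7 * 4.4 = 7.48 m
Step 2 — Cb*B = 0.83 * 13.8 = 11.454 m
Step 3 — 1.7*T + Cb*B = 7.48 + 11.454 = 18.934 m
Step 4 — S = 86.8 * 18.934 ≈ 1643.5 m^2 (5 s.f.)

1643.5 m^2


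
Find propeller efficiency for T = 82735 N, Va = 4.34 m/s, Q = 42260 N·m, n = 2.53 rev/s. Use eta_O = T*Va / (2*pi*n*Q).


Formula: eta = T * Va / (2 * pi * n * Q)
Step 1 — numerator = T * Va = 82735 * 4.34 = 359069.9
Step 2 — 2 * pi * n = 2 * pi * 2.53 = 15.896459
Step 3 — denominator = 15.896459 * 42260 = 671784.36
Step 4 — eta = 359069.9 / 671784.36 ≈ 0.53450 (5 s.f.)

0.53450


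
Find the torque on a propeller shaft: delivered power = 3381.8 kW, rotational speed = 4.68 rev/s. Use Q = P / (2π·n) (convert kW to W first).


Formula: Q = P_W / (2 * pi * n)
Step 1 — P_W = 3381.8 kW * 1000 = 3381800.0 W
Step 2 — 2 * pi * n = 2 * pi * 4.68 = 29.405307
Step 3 — Q = 3381800.0 / 29.405307 ≈ 115010 N·m (5 s.f.)

115010 N·m


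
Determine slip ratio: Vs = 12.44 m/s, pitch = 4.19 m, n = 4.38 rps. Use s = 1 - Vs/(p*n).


Formula: s = 1 - Vs / (p * n)
Step 1 — p * n = 4.19 * 4.38 = 18.3522
Step 2 — Vs / (p*n) = 12.44 / 18.3522 = 0.677848 (6 d.p.)
Step 3 — s = 1 - 0.677848 = 0.322152

0.322152


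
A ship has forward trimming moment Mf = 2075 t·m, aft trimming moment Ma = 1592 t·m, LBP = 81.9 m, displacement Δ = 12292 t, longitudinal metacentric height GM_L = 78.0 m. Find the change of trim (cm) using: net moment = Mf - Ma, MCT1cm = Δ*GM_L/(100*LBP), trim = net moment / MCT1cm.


Formula: net trimming moment = Mf - Ma; MCT1cm = Δ*GM_L/(100*LBP); trim = net moment / MCT1cm
Step 1 — net trimming moment = 2075 - 1592 = 483 t·m
Step 2 — MCT1cm = 12292 * 78.0 / (100 * 81.9) = 117.0667 t·m/cm
Step 3 — trim = 483 / 117.0667 ≈ 4.1259 cm (5 s.f.)

4.1259 cm


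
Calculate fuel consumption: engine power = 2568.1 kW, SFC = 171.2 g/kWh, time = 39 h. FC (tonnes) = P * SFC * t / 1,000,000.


Formula: FC (tonnes) = P * SFC * t / 1,000,000
Step 1 — P * SFC * t = 2568.1 * 171.2 * 39 = 17146690.08 g
Step 2 — FC (tonnes) = 17146690.08 / 1,000,000 ≈ 17.147 tonnes (5 s.f.)

17.147 tonnes


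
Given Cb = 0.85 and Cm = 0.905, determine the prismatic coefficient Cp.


Formula: Cp = Cb / Cm
Substituting: Cp = 0.85 / 0.905
Result: Cp ≈ 0.93923 (5 s.f.)

0.93923


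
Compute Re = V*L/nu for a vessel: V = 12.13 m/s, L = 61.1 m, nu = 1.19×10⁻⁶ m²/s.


Formula: Re = V * L / nu
Step 1 — V * L = 12.13 * 61.1 = 741.143 m^2/s
Step 2 — Re = 741.143 / 1.19e-6 = 6.23e+08

6.23e+08


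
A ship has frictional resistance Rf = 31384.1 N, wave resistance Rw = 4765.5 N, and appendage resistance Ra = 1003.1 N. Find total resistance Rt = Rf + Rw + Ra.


Formula: Rt = Rf + Rw + Ra
Substituting: Rt = 31384.1 + 4765.5 + 1003.1
Result: Rt = 37152.7 N

37152.7 N


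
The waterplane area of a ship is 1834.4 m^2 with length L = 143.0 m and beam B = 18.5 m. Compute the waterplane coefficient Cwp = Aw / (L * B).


Formula: Cwp = Aw / (L * B)
Step 1 — L * B = 143.0 * 18.5 = 2645.5 m^2
Step 2 — Cwp = 1834.4 / 2645.5 ≈ 0.69340 (5 s.f.)

0.69340


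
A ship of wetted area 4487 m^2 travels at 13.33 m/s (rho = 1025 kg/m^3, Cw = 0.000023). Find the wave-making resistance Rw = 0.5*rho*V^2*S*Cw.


Formula: Rw = 0.5 * rho * V^2 * S * Cw
Step 1 — V^2 = 13.33^2 = 177.6889
Step 2 — 0.5 * rho * V^2 = 0.5 * 1025 * 177.6889 = 91065.56125
Step 3 — Rw = 91065.56125 * 4487 * 0.000023 ≈ 9398.1 N (5 s.f.)

9398.1 N


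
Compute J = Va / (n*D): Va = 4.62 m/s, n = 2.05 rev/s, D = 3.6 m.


Formula: J = Va / (n * D)
Step 1 — n * D = 2.05 * 3.6 = 7.38
Step 2 — J = 4.62 / 7.38 ≈ 0.62602 (5 s.f.)

0.62602


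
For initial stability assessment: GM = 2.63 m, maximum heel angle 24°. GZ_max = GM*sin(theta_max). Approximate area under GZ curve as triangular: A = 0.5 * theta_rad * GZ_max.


Formula: GZ_max = GM * sin(theta); Area = 0.5 * theta_rad * GZ_max
Step 1 — GZ_max = 2.63 * sin(24°) = 2.63 * 0.406737 = 1.069718 m
Step 2 — theta_rad = 24 * pi/180 = 0.418879 rad
Step 3 — Area = 0.5 * 0.418879 * 1.069718 ≈ 0.22404 m·rad (5 s.f.)

0.22404 m·rad


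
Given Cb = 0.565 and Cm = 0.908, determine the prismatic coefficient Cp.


Formula: Cp = Cb / Cm
Substituting: Cp = 0.565 / 0.908
Result: Cp ≈ 0.62225 (5 s.f.)

0.62225


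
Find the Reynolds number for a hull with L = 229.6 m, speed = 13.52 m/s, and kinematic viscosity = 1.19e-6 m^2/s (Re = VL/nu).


Formula: Re = V * L / nu
Step 1 — V * L = 13.52 * 229.6 = 3104.192 m^2/s
Step 2 — Re = 3104.192 / 1.19e-6 = 2.61e+09

2.61e+09


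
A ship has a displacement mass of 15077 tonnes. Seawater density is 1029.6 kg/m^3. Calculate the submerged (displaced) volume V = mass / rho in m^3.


Formula: V = mass / rho
Step 1 — convert tonnes to kg: 15077 t * 1000 = 15077000 kg
Step 2 — V = 15077000 / 1029.6 ≈ 14644 m^3 (5 s.f.)

14644 m^3


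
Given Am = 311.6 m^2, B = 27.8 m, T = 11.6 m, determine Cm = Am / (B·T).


Formula: Cm = Am / (B * T)
Step 1 — B * T = 27.8 * 11.6 = 322.48 m^2
Step 2 — Cm = 311.6 / 322.48 ≈ 0.96626 (5 s.f.)

0.96626


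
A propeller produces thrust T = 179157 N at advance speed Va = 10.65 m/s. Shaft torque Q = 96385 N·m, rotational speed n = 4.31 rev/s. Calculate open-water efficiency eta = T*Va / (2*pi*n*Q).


Formula: eta = T * Va / (2 * pi * n * Q)
Step 1 — numerator = T * Va = 179157 * 10.65 = 1908022.05
Step 2 — 2 * pi * n = 2 * pi * 4.31 = 27.080529
Step 3 — denominator = 27.080529 * 96385 = 2610156.79
Step 4 — eta = 1908022.05 / 2610156.79 ≈ 0.73100 (5 s.f.)

0.73100


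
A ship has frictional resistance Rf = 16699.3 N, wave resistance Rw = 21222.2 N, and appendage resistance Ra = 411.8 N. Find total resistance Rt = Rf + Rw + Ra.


Formula: Rt = Rf + Rw + Ra
Substituting: Rt = 16699.3 + 21222.2 + 411.8
Result: Rt = 38333.3 N

38333.3 N


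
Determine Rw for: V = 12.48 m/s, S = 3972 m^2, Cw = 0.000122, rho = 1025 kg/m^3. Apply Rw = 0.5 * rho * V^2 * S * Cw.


Formula: Rw = 0.5 * rho * V^2 * S * Cw
Step 1 — V^2 = 12.48^2 = 155.7504
Step 2 — 0.5 * rho * V^2 = 0.5 * 1025 * 155.7504 = 79822.08
Step 3 — Rw = 79822.08 * 3972 * 0.000122 ≈ 38681 N (5 s.f.)

38681 N


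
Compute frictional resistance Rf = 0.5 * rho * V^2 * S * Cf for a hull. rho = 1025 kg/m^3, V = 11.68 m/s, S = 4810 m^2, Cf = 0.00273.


Formula: Rf = 0.5 * rho * V^2 * S * Cf
Step 1 — V^2 = 11.68^2 = 136.4224
Step 2 — 0.5 * rho * V^2 = 0.5 * 1025 * 136.4224 = 69916.48
Step 3 — Rf = 69916.48 * 4810 * 0.00273 ≈ 918090 N (5 s.f.)

918090 N


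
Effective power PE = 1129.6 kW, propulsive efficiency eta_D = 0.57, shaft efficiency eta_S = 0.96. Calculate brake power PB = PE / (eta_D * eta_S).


Formula: PB = PE / (eta_D * eta_S)
Step 1 — combined efficiency = eta_D * eta_S = 0.57 * 0.96 = 0.5472
Step 2 — PB = 1129.6 / 0.5472 ≈ 2064.3 kW (5 s.f.)

2064.3 kW


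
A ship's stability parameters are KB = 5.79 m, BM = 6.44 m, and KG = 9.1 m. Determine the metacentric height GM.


Formula: GM = KB + BM - KG
Step 1 — KM = KB + BM = 5.79 + 6.44 = 12.23 m
Step 2 — GM = KM - KG = 12.23 - 9.1 = 3.13 m

3.13 m


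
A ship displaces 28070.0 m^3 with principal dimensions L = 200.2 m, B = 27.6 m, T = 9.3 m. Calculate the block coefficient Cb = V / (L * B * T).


Formula: Cb = V / (L * B * T)
Step 1 — L * B * T = 200.2 * 27.6 * 9.3 = 51387.336 m^3
Step 2 — Cb = 28070.0 / 51387.336 ≈ 0.54624 (5 s.f.)

0.54624


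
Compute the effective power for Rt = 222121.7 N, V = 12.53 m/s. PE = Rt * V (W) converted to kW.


Formula: PE = Rt * V / 1000 (kW)
Step 1 — PE (W) = 222121.7 * 12.53 = 2783184.901 W
Step 2 — PE (kW) = 2783184.901 / 1000 ≈ 2783.2 kW (5 s.f.)

2783.2 kW


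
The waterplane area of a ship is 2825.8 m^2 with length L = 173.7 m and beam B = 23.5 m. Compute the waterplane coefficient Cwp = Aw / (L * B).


Formula: Cwp = Aw / (L * B)
Step 1 — L * B = 173.7 * 23.5 = 4081.95 m^2
Step 2 — Cwp = 2825.8 / 4081.95 ≈ 0.69227 (5 s.f.)

0.69227


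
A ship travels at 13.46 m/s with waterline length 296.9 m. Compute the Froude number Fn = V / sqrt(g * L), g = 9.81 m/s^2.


Formula: Fn = V / sqrt(g * L)
Step 1 — g * L = 9.81 * 296.9 = 2912.589
Step 2 — sqrt(g * L) = sqrt(2912.589) = 53.968407
Step 3 — Fn = 13.46 / 53.968407 ≈ 0.24941 (5 s.f.)

0.24941


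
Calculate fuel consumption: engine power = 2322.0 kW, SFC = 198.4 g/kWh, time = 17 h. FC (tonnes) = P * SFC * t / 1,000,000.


Formula: FC (tonnes) = P * SFC * t / 1,000,000
Step 1 — P * SFC * t = 2322.0 * 198.4 * 17 = 7831641.6 g
Step 2 — FC (tonnes) = 7831641.6 / 1,000,000 ≈ 7.8316 tonnes (5 s.f.)

7.8316 tonnes


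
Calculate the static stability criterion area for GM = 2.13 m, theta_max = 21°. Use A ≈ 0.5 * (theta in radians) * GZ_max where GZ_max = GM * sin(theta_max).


Formula: GZ_max = GM * sin(theta); Area = 0.5 * theta_rad * GZ_max
Step 1 — GZ_max = 2.13 * sin(21°) = 2.13 * 0.358368 = 0.763324 m
Step 2 — theta_rad = 21 * pi/180 = 0.366519 rad
Step 3 — Area = 0.5 * 0.366519 * 0.763324 ≈ 0.13989 m·rad (5 s.f.)

0.13989 m·rad


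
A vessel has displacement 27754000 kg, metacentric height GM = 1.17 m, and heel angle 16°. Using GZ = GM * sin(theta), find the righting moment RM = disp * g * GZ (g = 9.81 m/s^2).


Formula: GZ = GM * sin(theta); RM = disp * g * GZ
Step 1 — GZ = 1.17 * sin(16°) = 1.17 * 0.275637 = 0.322495 m
Step 2 — RM = 27754000 * 9.81 * 0.322495 ≈ 87805000 N·m (5 s.f.)

87805000 N·m


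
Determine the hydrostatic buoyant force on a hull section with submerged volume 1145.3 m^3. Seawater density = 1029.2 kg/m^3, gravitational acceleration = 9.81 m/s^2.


Formula: Fb = rho * g * V
Substituting: Fb = 1029.2 * 9.81 * 1145.3
Intermediate: 1029.2 * 9.81 = 10096.452
Result: Fb = 10096.452 * 1145.3 ≈ 11563000 N (5 s.f.)

11563000 N


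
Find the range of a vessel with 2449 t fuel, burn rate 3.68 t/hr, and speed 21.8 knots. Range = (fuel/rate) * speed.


Formula: endurance = fuel / rate; range = endurance * speed
Step 1 — endurance = 2449 / 3.68 = 665.4891 hours
Step 2 — range = 665.4891 * 21.8 ≈ 14508 nautical miles (5 s.f.)

14508 NM


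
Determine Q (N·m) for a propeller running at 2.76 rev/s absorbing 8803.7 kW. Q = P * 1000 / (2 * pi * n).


Formula: Q = P_W / (2 * pi * n)
Step 1 — P_W = 8803.7 kW * 1000 = 8803700.0 W
Step 2 — 2 * pi * n = 2 * pi * 2.76 = 17.341591
Step 3 — Q = 8803700.0 / 17.341591 ≈ 507660 N·m (5 s.f.)

507660 N·m


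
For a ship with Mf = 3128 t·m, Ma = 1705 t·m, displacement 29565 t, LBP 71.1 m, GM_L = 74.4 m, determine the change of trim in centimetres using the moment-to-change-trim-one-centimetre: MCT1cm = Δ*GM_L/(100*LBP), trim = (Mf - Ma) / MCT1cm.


Formula: net trimming moment = Mf - Ma; MCT1cm = Δ*GM_L/(100*LBP); trim = net moment / MCT1cm
Step 1 — net trimming moment = 3128 - 1705 = 1423 t·m
Step 2 — MCT1cm = 29565 * 74.4 / (100 * 71.1) = 309.3722 t·m/cm
Step 3 — trim = 1423 / 309.3722 ≈ 4.5996 cm (5 s.f.)

4.5996 cm


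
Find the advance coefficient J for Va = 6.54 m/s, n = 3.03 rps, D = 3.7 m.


Formula: J = Va / (n * D)
Step 1 — n * D = 3.03 * 3.7 = 11.211
Step 2 — J = 6.54 / 11.211 ≈ 0.58336 (5 s.f.)

0.58336


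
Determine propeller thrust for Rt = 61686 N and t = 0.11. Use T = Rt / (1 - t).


Formula: T = Rt / (1 - t)
Step 1 — (1 - t) = 1 - 0.11 = 0.89
Step 2 — T = 61686 / 0.89 ≈ 69310 N (5 s.f.)

69310 N


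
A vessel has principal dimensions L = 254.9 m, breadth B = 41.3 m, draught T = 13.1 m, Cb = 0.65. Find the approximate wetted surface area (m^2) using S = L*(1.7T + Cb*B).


Formula: S = 1.7*L*T + V/T with V = Cb*L*B*T, i.e. S = L * (1.7*T + Cb*B)
Step 1 — 1.7*T = 1.7 * 13.1 = 22.27 m
Step 2 — Cb*B = 0.65 * 41.3 = 26.845 m
Step 3 — 1.7*T + Cb*B = 22.27 + 26.845 = 49.115 m
Step 4 — S = 254.9 * 49.115 ≈ 12519 m^2 (5 s.f.)

12519 m^2


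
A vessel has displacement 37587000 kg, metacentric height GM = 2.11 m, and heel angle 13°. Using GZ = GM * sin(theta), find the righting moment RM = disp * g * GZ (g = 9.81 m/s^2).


Formula: GZ = GM * sin(theta); RM = disp * g * GZ
Step 1 — GZ = 2.11 * sin(13°) = 2.11 * 0.224951 = 0.474647 m
Step 2 — RM = 37587000 * 9.81 * 0.474647 ≈ 175020000 N·m (5 s.f.)

175020000 N·m


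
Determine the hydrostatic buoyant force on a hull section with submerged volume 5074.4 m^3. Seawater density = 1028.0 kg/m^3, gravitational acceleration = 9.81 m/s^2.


Formula: Fb = rho * g * V
Substituting: Fb = 1028.0 * 9.81 * 5074.4
Intermediate: 1028.0 * 9.81 = 10084.68
Result: Fb = 10084.68 * 5074.4 ≈ 51174000 N (5 s.f.)

51174000 N


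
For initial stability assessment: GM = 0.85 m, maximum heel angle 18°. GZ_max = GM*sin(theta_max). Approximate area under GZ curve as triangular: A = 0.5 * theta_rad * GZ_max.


Formula: GZ_max = GM * sin(theta); Area = 0.5 * theta_rad * GZ_max
Step 1 — GZ_max = 0.85 * sin(18°) = 0.85 * 0.309017 = 0.262664 m
Step 2 — theta_rad = 18 * pi/180 = 0.314159 rad
Step 3 — Area = 0.5 * 0.314159 * 0.262664 ≈ 0.041259 m·rad (5 s.f.)

0.041259 m·rad


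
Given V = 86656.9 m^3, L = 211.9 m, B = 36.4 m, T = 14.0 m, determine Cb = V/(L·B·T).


Formula: Cb = V / (L * B * T)
Step 1 — L * B * T = 211.9 * 36.4 * 14.0 = 107984.24 m^3
Step 2 — Cb = 86656.9 / 107984.24 ≈ 0.80250 (5 s.f.)

0.80250


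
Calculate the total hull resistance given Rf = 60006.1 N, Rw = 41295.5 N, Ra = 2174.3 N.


Formula: Rt = Rf + Rw + Ra
Substituting: Rt = 60006.1 + 41295.5 + 2174.3
Result: Rt = 103475.9 N

103475.9 N


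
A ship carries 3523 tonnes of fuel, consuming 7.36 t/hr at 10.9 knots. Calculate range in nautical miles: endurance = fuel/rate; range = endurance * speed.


Formula: endurance = fuel / rate; range = endurance * speed
Step 1 — endurance = 3523 / 7.36 = 478.6685 hours
Step 2 — range = 478.6685 * 10.9 ≈ 5217.5 nautical miles (5 s.f.)

5217.5 NM


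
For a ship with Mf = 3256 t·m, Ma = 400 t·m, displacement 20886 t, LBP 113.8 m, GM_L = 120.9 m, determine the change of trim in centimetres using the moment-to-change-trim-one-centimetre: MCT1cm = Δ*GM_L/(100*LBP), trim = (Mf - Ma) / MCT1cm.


Formula: net trimming moment = Mf - Ma; MCT1cm = Δ*GM_L/(100*LBP); trim = net moment / MCT1cm
Step 1 — net trimming moment = 3256 - 400 = 2856 t·m
Step 2 — MCT1cm = 20886 * 120.9 / (100 * 113.8) = 221.8908 t·m/cm
Step 3 — trim = 2856 / 221.8908 ≈ 12.871 cm (5 s.f.)

12.871 cm


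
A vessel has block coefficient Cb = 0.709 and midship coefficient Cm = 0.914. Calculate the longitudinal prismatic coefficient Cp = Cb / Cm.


Formula: Cp = Cb / Cm
Substituting: Cp = 0.709 / 0.914
Result: Cp ≈ 0.77571 (5 s.f.)

0.77571


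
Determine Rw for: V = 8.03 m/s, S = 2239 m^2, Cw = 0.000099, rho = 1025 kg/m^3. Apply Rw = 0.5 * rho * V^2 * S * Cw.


Formula: Rw = 0.5 * rho * V^2 * S * Cw
Step 1 — V^2 = 8.03^2 = 64.4809
Step 2 — 0.5 * rho * V^2 = 0.5 * 1025 * 64.4809 = 33046.46125
Step 3 — Rw = 33046.46125 * 2239 * 0.000099 ≈ 7325.1 N (5 s.f.)

7325.1 N
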